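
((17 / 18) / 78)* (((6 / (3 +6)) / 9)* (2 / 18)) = 17 / 170586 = 0.00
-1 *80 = -80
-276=-276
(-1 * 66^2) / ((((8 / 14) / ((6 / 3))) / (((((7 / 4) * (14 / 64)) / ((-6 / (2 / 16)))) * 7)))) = 871563 / 1024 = 851.14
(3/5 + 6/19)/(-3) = -29/95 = -0.31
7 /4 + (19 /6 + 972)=11723 /12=976.92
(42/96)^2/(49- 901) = -49/218112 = -0.00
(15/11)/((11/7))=105/121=0.87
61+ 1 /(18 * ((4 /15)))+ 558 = 14861 /24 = 619.21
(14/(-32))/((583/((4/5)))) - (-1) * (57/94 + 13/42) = 10533731/11508420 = 0.92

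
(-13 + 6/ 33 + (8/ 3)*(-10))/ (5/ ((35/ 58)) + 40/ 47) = -428687/ 99198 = -4.32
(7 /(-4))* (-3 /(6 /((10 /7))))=5 /4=1.25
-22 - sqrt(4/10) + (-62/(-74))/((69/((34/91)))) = -5110052/232323 - sqrt(10)/5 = -22.63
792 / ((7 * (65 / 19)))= 15048 / 455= 33.07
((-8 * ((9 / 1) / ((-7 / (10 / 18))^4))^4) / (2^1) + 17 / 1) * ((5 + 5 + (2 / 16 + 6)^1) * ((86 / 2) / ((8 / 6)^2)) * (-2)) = -295028917666507938637533845573 / 22248204270643355826048192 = -13260.80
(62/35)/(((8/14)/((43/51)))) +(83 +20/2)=48763/510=95.61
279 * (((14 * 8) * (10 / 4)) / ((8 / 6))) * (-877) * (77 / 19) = -3956524110 / 19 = -208238111.05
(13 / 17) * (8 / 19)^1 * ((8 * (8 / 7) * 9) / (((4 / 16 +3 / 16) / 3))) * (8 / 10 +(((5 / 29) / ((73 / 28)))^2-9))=-528069332164608 / 354658459015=-1488.95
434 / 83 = 5.23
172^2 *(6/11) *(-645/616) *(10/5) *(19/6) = -90637980/847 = -107010.60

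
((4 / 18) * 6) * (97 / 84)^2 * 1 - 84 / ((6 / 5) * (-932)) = 1.85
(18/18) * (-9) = -9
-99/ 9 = -11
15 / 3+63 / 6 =15.50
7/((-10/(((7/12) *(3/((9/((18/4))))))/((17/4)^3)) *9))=-196/221085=-0.00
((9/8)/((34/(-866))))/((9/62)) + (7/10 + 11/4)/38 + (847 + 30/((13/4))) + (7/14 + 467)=189194259/167960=1126.42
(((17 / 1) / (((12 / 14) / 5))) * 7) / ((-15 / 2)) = -833 / 9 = -92.56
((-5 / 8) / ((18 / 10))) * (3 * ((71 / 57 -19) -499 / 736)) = 19331875 / 1006848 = 19.20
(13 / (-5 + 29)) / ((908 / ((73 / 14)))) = 949 / 305088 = 0.00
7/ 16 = 0.44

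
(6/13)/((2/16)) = 48/13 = 3.69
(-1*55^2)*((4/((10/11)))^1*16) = -212960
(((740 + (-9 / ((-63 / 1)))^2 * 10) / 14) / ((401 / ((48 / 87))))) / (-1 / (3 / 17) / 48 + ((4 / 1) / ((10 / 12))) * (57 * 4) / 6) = 208915200 / 523495122521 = 0.00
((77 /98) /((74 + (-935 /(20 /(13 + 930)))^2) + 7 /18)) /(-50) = -396 /48976435417175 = -0.00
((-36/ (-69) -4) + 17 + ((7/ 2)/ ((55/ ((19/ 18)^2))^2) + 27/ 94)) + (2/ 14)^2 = 465280687298143/ 33640866151200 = 13.83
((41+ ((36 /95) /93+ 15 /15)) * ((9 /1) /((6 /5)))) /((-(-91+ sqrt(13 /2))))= 185553 * sqrt(26) /9747361+ 2597742 /749797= 3.56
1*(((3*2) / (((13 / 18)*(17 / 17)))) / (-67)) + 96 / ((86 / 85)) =3549036 / 37453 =94.76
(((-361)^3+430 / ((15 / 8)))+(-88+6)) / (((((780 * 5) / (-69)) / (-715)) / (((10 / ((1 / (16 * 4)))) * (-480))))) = 182823484687360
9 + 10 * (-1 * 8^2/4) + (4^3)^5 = 1073741673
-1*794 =-794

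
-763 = -763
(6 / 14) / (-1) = -3 / 7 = -0.43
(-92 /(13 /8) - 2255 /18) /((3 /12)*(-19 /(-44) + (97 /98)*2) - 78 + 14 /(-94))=8625987832 /3677497083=2.35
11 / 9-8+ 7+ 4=38 / 9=4.22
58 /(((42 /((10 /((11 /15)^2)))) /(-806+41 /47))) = -823041750 /39809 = -20674.77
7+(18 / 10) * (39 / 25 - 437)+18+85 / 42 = -3973033 / 5250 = -756.77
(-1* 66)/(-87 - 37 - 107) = 2/7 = 0.29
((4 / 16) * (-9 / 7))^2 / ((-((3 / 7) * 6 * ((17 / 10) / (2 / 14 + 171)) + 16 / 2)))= -242595 / 18844616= -0.01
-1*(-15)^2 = -225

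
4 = 4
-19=-19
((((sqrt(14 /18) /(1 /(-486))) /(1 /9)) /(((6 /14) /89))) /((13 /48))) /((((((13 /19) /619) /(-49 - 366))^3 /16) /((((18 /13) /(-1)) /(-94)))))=243335283196326279388847424000 * sqrt(7) /17450771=36892618930415950888836.03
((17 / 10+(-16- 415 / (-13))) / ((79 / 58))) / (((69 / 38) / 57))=607202 / 1495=406.16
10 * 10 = 100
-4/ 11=-0.36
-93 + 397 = 304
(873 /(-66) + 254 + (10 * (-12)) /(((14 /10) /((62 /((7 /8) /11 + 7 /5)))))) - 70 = -3687907 /1078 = -3421.06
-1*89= -89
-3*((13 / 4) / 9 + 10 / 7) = -451 / 84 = -5.37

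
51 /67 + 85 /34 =437 /134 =3.26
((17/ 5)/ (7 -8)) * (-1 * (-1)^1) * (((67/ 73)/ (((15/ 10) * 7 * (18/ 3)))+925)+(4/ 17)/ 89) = -6436535242/ 2046555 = -3145.06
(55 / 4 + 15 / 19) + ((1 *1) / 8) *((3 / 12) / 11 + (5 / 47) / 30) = 13713937 / 943008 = 14.54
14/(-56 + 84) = 1/2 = 0.50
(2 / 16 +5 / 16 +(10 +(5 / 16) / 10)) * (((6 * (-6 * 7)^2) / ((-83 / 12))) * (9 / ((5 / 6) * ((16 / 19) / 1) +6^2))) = -682092495 / 173636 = -3928.29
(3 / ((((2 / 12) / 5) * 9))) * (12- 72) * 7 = -4200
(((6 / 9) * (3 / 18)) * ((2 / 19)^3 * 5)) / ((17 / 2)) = 80 / 1049427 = 0.00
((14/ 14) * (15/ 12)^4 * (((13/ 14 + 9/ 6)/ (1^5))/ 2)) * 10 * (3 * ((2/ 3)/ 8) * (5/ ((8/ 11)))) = 2921875/ 57344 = 50.95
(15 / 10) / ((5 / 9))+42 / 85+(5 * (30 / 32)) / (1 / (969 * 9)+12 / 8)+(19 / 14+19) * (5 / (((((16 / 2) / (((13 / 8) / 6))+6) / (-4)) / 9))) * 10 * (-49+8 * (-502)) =8038968436554189 / 1917999160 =4191330.53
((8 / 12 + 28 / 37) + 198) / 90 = 11068 / 4995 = 2.22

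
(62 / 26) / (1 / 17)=40.54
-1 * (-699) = 699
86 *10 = 860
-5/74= -0.07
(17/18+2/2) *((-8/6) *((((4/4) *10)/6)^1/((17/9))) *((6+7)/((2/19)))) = -43225/153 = -282.52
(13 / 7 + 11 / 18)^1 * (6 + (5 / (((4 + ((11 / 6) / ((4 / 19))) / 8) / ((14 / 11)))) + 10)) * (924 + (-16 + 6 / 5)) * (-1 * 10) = -262108321952 / 677061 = -387126.60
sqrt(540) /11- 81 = -81 + 6*sqrt(15) /11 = -78.89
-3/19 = -0.16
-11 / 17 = -0.65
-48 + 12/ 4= -45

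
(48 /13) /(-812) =-12 /2639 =-0.00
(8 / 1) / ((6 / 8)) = 32 / 3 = 10.67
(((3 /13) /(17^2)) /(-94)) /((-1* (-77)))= -3 /27193166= -0.00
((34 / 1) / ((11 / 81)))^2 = 7584516 / 121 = 62681.95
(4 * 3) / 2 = 6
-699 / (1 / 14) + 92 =-9694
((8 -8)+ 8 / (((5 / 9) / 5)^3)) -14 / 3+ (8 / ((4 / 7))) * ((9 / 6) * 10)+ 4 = 18124 / 3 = 6041.33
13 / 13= 1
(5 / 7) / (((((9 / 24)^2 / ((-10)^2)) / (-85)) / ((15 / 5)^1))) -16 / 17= -46240336 / 357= -129524.75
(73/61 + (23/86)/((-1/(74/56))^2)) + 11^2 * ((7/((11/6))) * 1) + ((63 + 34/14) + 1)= 2180197507/4112864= 530.09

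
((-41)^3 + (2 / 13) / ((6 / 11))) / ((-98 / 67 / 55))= 2591559.65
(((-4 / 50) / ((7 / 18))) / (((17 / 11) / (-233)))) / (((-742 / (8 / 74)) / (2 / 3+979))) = -180783768 / 40837825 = -4.43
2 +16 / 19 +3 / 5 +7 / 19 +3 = 647 / 95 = 6.81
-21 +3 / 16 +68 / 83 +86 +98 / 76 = 1698019 / 25232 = 67.30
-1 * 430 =-430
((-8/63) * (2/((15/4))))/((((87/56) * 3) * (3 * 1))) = -512/105705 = -0.00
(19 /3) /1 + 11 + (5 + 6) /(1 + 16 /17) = 23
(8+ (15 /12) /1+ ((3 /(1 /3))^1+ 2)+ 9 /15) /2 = 417 /40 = 10.42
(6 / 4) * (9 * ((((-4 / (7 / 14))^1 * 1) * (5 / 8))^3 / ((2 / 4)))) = -3375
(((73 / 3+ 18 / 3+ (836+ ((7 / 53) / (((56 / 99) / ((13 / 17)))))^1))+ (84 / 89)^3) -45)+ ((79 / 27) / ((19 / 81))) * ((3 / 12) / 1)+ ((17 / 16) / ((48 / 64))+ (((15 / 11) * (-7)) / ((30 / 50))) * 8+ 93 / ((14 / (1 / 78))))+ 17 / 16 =700.76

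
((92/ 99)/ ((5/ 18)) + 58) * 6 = 20244/ 55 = 368.07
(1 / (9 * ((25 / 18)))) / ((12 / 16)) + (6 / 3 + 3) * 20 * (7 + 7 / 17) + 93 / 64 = 60607279 / 81600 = 742.74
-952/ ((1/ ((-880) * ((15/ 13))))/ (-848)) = -10656307200/ 13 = -819715938.46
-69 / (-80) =69 / 80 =0.86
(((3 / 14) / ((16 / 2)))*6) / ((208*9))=1 / 11648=0.00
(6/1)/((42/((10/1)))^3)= 250/3087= 0.08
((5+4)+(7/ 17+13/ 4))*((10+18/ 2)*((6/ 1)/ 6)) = 16359/ 68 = 240.57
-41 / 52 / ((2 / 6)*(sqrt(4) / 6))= -369 / 52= -7.10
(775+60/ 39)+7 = 10186/ 13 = 783.54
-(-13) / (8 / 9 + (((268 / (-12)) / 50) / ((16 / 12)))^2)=4680000 / 360401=12.99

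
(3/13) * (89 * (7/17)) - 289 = -62000/221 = -280.54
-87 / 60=-29 / 20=-1.45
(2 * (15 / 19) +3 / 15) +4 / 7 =1563 / 665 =2.35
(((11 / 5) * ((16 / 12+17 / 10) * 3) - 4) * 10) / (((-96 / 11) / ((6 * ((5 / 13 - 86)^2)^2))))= -13520908026165771 / 2284880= -5917557169.81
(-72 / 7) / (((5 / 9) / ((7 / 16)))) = -81 / 10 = -8.10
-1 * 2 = -2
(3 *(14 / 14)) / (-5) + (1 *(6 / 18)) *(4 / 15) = -23 / 45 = -0.51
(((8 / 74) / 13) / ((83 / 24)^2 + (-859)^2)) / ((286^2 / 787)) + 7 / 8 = 29263821678849631 / 33444367628826440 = 0.88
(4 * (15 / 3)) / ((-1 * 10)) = -2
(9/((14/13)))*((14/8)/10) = 117/80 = 1.46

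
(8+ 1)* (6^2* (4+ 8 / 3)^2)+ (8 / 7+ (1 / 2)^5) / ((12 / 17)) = 38711671 / 2688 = 14401.66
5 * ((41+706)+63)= 4050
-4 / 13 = -0.31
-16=-16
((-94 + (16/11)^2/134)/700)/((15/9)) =-0.08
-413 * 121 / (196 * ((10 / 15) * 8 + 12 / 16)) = -21417 / 511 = -41.91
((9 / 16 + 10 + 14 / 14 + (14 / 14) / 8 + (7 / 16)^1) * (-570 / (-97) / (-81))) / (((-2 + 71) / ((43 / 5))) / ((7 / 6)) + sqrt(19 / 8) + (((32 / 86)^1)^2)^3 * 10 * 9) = -98048221202437497513900 / 755978404891228630555469 + 186012081361257293146655 * sqrt(38) / 40822833864126346049995326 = -0.10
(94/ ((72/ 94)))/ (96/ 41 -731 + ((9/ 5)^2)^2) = -56605625/ 331251732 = -0.17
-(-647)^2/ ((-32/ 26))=5441917/ 16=340119.81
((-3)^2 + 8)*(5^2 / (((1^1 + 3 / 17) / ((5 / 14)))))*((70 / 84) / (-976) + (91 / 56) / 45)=4475165 / 983808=4.55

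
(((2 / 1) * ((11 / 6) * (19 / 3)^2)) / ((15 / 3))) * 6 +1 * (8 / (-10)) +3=8041 / 45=178.69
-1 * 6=-6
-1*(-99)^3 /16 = 970299 /16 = 60643.69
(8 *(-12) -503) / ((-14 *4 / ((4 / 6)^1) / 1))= 599 / 84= 7.13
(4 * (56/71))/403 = 224/28613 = 0.01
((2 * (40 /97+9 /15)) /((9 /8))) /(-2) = -3928 /4365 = -0.90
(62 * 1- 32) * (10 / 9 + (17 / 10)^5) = 13778713 / 30000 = 459.29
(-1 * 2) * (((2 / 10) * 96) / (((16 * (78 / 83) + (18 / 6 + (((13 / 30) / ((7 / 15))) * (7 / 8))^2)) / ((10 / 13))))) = -8159232 / 5164367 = -1.58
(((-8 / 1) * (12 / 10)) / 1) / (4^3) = -3 / 20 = -0.15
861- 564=297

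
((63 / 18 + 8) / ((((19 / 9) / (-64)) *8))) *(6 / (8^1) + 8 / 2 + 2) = -5589 / 19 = -294.16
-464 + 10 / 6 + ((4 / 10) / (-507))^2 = -462.33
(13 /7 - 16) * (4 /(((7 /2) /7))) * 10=-7920 /7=-1131.43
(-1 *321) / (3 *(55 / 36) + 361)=-36 / 41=-0.88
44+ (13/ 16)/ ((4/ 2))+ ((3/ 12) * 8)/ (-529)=44.40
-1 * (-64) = 64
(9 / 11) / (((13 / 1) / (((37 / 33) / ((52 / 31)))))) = 3441 / 81796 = 0.04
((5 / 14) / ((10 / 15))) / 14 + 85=33335 / 392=85.04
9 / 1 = 9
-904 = -904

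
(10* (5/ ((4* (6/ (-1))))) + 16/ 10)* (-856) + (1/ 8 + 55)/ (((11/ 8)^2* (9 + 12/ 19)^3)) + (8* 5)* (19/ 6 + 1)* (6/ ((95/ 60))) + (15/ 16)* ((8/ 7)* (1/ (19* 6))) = 1045.35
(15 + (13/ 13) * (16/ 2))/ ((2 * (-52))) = -23/ 104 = -0.22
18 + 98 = 116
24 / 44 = 6 / 11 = 0.55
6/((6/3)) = 3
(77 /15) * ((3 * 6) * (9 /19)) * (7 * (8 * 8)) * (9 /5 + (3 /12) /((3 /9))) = 23750496 /475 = 50001.04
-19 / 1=-19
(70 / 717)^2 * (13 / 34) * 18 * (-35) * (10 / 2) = -11147500 / 971057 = -11.48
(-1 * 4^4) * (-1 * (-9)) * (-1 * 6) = 13824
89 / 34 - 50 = -47.38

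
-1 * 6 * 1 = -6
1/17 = 0.06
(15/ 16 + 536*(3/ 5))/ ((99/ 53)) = 151951/ 880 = 172.67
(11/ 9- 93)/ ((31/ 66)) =-18172/ 93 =-195.40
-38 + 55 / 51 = -1883 / 51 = -36.92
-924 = -924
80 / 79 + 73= 5847 / 79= 74.01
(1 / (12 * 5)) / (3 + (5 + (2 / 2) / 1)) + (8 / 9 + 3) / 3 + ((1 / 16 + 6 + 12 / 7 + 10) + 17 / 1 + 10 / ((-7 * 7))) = 35.87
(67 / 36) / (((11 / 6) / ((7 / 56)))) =67 / 528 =0.13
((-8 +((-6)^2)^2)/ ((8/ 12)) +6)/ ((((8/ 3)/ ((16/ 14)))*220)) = 2907/ 770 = 3.78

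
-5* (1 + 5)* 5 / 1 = -150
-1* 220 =-220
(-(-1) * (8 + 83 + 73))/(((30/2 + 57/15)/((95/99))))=38950/4653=8.37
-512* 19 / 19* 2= -1024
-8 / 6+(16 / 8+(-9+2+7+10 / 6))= 7 / 3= 2.33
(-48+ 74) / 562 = 13 / 281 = 0.05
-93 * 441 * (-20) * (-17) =-13944420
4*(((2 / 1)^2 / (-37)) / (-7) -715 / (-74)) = 10026 / 259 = 38.71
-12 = -12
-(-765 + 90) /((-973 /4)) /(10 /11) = -2970 /973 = -3.05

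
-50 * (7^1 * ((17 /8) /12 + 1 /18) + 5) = -47725 /144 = -331.42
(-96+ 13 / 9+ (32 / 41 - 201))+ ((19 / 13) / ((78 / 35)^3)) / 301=-3206044707569 / 10876257288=-294.77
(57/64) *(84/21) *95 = 5415/16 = 338.44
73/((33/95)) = 6935/33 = 210.15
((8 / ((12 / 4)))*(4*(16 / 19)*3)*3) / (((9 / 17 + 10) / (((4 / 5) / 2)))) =52224 / 17005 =3.07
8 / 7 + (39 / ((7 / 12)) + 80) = 148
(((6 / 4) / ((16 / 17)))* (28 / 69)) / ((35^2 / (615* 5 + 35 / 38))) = 397409 / 244720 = 1.62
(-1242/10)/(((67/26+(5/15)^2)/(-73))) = 3372.95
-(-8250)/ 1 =8250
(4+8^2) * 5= 340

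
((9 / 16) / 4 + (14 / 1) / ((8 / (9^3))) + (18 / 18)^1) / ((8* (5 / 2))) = 81721 / 1280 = 63.84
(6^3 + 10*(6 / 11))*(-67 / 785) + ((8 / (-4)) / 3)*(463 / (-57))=-13.49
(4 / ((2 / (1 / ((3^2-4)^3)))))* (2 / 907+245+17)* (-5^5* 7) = -83172600 / 907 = -91700.77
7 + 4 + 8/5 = 12.60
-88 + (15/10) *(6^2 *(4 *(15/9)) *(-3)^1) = -1168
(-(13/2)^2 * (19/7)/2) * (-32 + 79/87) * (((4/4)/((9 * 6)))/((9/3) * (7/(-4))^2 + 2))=8685755/2943297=2.95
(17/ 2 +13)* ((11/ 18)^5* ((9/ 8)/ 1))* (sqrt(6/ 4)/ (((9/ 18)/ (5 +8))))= 90027509* sqrt(6)/ 3359232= 65.65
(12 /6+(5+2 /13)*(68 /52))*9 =13293 /169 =78.66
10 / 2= 5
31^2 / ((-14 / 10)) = -686.43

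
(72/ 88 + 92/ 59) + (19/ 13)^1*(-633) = -7785464/ 8437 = -922.78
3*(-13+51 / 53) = -1914 / 53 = -36.11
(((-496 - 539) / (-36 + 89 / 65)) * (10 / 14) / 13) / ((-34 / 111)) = -2872125 / 535738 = -5.36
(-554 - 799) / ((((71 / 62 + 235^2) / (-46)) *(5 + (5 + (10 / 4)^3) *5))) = 30870048 / 2961778165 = 0.01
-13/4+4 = 3/4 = 0.75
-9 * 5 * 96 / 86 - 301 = -15103 / 43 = -351.23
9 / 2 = 4.50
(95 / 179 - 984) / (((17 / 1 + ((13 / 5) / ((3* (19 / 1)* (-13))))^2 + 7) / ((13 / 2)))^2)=-196281772671830625 / 2720917609301516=-72.14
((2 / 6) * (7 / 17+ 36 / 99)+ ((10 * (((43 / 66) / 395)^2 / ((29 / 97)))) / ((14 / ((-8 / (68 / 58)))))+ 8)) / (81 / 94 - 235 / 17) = -3139236160028 / 4927119684795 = -0.64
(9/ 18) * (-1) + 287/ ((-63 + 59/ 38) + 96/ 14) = -167205/ 29042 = -5.76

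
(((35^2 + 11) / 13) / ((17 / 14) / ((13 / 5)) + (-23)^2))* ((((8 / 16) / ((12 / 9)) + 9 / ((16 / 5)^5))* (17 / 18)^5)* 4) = 143777967032959 / 662949218746368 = 0.22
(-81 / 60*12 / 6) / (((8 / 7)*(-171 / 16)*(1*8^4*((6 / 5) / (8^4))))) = 7 / 38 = 0.18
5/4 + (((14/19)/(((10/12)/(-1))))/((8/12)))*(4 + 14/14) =-409/76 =-5.38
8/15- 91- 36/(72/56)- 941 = -15892/15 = -1059.47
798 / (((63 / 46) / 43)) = 25054.67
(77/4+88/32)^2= 484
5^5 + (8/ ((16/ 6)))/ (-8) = 3124.62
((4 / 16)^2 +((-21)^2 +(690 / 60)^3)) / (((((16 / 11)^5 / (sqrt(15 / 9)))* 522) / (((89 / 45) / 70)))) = 449944122749* sqrt(15) / 82760328806400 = 0.02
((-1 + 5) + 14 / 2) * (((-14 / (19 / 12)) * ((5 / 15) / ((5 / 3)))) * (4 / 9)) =-2464 / 285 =-8.65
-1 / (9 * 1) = -1 / 9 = -0.11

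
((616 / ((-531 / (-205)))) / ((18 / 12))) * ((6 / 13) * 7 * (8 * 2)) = 56573440 / 6903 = 8195.49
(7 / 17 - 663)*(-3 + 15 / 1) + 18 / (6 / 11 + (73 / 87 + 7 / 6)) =-659439660 / 83011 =-7944.00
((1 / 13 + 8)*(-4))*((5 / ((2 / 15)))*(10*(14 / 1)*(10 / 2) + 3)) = -11072250 / 13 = -851711.54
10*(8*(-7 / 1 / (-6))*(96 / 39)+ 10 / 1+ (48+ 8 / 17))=539980 / 663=814.45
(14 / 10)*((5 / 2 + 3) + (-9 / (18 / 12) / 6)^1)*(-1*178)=-5607 / 5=-1121.40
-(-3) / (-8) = -3 / 8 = -0.38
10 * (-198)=-1980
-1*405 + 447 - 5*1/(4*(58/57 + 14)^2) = 123083403/2930944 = 41.99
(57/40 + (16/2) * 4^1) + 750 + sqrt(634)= sqrt(634) + 31337/40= 808.60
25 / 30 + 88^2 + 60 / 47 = 2184403 / 282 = 7746.11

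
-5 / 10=-1 / 2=-0.50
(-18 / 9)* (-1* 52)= 104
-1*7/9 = -7/9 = -0.78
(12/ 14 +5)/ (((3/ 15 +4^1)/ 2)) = 410/ 147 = 2.79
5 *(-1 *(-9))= 45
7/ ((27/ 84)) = 196/ 9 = 21.78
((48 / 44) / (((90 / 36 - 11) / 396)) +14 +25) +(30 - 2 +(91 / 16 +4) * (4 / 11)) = 14735 / 748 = 19.70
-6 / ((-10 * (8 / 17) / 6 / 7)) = 1071 / 20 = 53.55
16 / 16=1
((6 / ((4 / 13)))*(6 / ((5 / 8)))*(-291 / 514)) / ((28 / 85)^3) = -4181822775 / 1410416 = -2964.96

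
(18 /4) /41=0.11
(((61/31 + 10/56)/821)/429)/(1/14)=621/7278986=0.00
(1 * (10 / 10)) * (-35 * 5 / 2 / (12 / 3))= -175 / 8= -21.88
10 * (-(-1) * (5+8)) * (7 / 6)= 455 / 3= 151.67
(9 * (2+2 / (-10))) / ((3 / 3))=81 / 5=16.20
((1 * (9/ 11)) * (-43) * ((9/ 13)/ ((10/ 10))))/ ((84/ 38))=-22059/ 2002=-11.02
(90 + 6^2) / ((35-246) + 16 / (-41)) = -574 / 963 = -0.60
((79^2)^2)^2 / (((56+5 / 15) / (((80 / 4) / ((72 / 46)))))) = 174467513139254515 / 507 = 344117382917661.77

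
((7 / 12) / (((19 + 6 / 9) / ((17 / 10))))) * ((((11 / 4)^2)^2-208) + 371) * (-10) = -6707911 / 60416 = -111.03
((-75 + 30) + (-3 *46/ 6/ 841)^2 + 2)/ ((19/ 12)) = -364950648/ 13438339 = -27.16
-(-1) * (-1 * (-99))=99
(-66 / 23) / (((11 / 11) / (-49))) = 3234 / 23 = 140.61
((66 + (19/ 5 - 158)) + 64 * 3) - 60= 219/ 5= 43.80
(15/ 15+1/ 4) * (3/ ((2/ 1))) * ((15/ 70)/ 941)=45/ 105392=0.00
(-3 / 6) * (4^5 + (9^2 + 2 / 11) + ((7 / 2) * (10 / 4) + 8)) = -49365 / 88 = -560.97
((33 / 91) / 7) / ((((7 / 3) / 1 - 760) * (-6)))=33 / 2895802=0.00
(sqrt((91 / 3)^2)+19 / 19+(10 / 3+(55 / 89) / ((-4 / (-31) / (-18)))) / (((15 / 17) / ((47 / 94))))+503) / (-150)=-1561537 / 480600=-3.25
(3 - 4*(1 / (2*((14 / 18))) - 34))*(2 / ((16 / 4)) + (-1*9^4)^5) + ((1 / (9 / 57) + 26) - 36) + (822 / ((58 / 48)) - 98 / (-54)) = -2597450489140486960224983 / 1566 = -1658652930485623857104.08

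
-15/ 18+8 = 43/ 6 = 7.17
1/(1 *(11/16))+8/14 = 156/77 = 2.03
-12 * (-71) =852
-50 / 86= -25 / 43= -0.58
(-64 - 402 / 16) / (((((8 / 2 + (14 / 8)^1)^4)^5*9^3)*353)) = -4260607557632 / 19201321442093410683869844319119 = -0.00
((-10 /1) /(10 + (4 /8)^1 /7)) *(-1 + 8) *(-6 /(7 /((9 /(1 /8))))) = 20160 /47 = 428.94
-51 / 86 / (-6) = 17 / 172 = 0.10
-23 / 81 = -0.28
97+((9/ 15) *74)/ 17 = 8467/ 85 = 99.61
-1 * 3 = -3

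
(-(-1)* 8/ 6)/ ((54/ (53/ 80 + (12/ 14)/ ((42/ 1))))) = 2677/ 158760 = 0.02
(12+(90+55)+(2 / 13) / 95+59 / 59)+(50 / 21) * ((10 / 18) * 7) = 5577314 / 33345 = 167.26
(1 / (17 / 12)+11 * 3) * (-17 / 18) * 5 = -159.17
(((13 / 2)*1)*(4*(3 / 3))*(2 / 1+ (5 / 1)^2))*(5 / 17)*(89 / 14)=156195 / 119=1312.56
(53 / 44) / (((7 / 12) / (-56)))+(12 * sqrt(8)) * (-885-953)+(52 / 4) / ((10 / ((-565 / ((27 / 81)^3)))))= -44112 * sqrt(2)-438837 / 22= -82330.93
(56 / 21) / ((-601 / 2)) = -16 / 1803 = -0.01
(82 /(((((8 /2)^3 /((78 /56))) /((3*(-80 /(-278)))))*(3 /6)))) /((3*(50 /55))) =17589 /15568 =1.13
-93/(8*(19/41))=-25.09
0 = 0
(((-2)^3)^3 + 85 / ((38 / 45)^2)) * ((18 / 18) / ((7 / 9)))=-729261 / 1444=-505.03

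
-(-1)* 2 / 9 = 2 / 9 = 0.22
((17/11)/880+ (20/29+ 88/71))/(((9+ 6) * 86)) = 38483963/25711144800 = 0.00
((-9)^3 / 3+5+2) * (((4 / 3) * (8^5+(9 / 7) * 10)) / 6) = -108307952 / 63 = -1719173.84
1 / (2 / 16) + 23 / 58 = 487 / 58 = 8.40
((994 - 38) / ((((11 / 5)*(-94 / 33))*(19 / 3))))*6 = -129060 / 893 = -144.52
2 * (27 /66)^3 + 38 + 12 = 266929 /5324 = 50.14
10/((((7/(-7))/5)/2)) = -100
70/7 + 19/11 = 129/11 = 11.73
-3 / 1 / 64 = -3 / 64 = -0.05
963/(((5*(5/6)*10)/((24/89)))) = 69336/11125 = 6.23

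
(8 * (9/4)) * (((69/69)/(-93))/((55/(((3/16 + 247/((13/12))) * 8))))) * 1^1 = -6.42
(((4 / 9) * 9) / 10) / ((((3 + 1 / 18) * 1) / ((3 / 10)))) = 54 / 1375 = 0.04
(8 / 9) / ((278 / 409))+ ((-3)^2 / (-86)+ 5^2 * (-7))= -18698113 / 107586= -173.80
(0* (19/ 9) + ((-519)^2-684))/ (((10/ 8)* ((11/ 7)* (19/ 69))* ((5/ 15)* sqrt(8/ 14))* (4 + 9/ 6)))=1557251892* sqrt(7)/ 11495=358425.51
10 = 10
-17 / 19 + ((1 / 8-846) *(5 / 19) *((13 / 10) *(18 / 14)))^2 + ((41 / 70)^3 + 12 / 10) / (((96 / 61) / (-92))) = 1644498802203053 / 11887008000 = 138344.22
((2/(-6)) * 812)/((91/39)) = -116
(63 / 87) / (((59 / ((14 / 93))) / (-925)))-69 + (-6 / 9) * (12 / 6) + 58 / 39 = -48650145 / 689533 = -70.56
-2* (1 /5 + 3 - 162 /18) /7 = 58 /35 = 1.66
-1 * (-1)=1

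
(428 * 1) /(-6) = -214 /3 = -71.33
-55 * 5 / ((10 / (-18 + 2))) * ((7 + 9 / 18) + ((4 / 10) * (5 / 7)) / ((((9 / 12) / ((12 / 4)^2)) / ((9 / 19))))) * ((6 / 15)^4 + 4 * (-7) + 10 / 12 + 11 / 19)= -33683622698 / 315875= -106635.92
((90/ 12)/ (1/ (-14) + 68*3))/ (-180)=-7/ 34260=-0.00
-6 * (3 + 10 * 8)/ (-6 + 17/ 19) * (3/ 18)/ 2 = 1577/ 194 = 8.13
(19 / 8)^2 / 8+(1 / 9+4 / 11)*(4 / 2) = 83867 / 50688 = 1.65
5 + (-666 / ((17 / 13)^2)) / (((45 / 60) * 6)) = -23567 / 289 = -81.55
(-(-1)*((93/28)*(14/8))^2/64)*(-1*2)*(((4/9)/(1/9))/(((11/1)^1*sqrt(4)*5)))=-0.04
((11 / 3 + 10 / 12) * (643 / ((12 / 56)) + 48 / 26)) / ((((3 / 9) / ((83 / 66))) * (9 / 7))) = 34016969 / 858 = 39646.82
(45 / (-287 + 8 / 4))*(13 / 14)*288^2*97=-1179613.35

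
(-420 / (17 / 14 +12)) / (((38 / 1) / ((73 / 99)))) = -14308 / 23199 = -0.62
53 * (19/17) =59.24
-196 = -196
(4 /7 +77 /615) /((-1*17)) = -2999 /73185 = -0.04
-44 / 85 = -0.52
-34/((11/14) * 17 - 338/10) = 2380/1431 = 1.66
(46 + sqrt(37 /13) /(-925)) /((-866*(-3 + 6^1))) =-23 /1299 + sqrt(481) /31240950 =-0.02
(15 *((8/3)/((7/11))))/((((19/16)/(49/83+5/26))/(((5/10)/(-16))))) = -185790/143507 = -1.29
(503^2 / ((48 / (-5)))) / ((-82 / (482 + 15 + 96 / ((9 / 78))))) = 427145.53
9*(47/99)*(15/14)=705/154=4.58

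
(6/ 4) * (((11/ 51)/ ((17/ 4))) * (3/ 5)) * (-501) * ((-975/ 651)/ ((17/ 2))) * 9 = 36.29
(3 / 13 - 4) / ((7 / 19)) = -10.23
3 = 3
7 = 7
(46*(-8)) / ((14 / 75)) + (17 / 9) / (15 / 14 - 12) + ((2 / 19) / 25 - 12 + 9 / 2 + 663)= -708915757 / 538650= -1316.10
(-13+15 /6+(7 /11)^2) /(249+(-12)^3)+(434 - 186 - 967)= -257340599 /357918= -718.99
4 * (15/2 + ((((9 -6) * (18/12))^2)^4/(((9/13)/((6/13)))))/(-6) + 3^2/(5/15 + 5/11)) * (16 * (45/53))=-2795202945/2756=-1014224.58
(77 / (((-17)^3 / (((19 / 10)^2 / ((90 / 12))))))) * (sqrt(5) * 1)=-27797 * sqrt(5) / 3684750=-0.02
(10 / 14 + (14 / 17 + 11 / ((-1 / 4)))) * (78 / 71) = -394134 / 8449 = -46.65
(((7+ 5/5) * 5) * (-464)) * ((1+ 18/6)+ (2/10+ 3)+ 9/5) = -167040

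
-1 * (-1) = 1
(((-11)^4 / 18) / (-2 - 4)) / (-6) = 14641 / 648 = 22.59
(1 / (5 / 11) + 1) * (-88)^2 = 123904 / 5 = 24780.80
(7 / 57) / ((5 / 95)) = 7 / 3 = 2.33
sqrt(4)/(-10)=-0.20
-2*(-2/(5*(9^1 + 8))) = 4/85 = 0.05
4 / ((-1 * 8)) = -1 / 2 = -0.50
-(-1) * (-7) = -7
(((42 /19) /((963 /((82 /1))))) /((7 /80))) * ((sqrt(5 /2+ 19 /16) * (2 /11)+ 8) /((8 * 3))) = 820 * sqrt(59) /201267+ 13120 /18297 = 0.75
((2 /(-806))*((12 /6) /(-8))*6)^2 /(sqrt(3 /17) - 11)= -1683 /1334352344 - 9*sqrt(51) /1334352344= -0.00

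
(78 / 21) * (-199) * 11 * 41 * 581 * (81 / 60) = -2614657617 / 10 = -261465761.70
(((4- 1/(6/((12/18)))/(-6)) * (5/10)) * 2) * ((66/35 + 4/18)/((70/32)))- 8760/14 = -621.84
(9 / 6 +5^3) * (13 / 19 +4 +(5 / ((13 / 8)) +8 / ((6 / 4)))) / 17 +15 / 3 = 2580829 / 25194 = 102.44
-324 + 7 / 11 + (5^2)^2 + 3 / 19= 63075 / 209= 301.79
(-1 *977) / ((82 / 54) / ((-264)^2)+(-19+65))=-1838510784 / 86562473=-21.24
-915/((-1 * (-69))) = -305/23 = -13.26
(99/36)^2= 121/16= 7.56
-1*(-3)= 3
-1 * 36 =-36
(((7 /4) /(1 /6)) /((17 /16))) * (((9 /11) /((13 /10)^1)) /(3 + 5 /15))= 4536 /2431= 1.87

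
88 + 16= 104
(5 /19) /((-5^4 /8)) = -8 /2375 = -0.00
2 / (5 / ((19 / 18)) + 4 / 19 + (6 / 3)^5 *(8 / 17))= 323 / 3231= 0.10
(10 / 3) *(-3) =-10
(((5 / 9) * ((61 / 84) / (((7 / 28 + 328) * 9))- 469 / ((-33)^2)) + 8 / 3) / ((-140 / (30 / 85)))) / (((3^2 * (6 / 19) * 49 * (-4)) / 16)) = 12464496812 / 70910404900335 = 0.00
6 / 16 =3 / 8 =0.38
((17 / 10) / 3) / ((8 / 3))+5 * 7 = 2817 / 80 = 35.21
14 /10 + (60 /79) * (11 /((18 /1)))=2209 /1185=1.86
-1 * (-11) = 11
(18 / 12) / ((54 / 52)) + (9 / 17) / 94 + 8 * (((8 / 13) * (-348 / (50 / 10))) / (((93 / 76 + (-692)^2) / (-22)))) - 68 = -2263624322892317 / 34021975856310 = -66.53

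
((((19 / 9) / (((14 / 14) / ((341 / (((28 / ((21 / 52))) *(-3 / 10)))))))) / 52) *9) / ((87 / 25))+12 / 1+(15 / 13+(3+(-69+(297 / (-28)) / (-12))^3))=-6528132625338587 / 20656656384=-316030.46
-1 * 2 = -2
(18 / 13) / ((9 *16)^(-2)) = 373248 / 13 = 28711.38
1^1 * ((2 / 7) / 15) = 0.02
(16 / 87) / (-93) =-16 / 8091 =-0.00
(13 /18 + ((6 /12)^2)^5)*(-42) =-46655 /1536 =-30.37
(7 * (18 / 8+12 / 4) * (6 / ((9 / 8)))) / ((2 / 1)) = 98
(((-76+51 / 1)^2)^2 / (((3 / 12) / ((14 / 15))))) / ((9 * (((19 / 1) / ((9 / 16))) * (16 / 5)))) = 2734375 / 1824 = 1499.11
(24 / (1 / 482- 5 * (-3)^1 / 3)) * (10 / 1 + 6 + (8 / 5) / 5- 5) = 3273744 / 60275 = 54.31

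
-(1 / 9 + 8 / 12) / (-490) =1 / 630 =0.00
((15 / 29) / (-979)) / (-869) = 15 / 24671779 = 0.00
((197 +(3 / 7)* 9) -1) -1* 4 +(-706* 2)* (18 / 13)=-160089 / 91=-1759.22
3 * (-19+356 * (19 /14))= 9747 /7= 1392.43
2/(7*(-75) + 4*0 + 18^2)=-2/201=-0.01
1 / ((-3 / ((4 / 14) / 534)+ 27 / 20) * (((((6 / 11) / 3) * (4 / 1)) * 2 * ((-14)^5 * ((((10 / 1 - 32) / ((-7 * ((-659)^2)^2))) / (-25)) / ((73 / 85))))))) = -344194976203825 / 1171485778176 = -293.81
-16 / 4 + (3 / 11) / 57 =-835 / 209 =-4.00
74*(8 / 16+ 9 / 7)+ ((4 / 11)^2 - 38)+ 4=83239 / 847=98.28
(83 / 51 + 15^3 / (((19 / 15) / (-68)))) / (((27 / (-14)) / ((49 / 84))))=8602730227 / 156978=54802.14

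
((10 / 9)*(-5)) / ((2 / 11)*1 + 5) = -550 / 513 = -1.07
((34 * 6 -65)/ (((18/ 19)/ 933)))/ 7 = 821351/ 42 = 19555.98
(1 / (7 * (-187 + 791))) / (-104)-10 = -4397121 / 439712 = -10.00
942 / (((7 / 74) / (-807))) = -56254356 / 7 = -8036336.57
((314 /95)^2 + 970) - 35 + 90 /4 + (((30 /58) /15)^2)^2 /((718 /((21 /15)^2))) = 2219215808583791 /2291572757975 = 968.42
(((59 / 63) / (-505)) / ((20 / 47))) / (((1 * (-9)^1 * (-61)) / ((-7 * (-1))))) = -2773 / 49904100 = -0.00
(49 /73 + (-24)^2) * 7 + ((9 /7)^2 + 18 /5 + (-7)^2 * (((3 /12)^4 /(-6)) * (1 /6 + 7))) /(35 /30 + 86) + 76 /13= 755068292913373 /186777776640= 4042.60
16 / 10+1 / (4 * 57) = 1829 / 1140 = 1.60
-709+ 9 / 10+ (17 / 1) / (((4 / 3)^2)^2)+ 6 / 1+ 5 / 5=-890523 / 1280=-695.72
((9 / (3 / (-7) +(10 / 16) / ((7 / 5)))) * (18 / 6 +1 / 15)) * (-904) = -6986112 / 5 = -1397222.40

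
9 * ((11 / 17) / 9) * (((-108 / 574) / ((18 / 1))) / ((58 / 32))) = -528 / 141491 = -0.00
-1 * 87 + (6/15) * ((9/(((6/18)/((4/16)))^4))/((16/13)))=-881403/10240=-86.07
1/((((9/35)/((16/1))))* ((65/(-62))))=-6944/117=-59.35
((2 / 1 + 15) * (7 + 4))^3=6539203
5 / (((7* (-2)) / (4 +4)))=-2.86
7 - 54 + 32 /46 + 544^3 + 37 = 3702751018 /23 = 160989174.70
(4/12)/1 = 1/3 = 0.33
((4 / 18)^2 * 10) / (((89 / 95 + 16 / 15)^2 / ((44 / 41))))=15884000 / 120309129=0.13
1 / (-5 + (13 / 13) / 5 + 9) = 5 / 21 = 0.24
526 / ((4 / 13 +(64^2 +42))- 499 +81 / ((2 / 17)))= 0.12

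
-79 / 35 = -2.26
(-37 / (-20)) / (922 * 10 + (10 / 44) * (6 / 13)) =5291 / 26369500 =0.00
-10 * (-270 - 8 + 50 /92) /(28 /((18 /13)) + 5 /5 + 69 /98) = 56284830 /444797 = 126.54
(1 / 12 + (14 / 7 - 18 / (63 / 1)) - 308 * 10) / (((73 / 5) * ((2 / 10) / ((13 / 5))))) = -16806985 / 6132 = -2740.87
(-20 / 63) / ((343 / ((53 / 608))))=-265 / 3284568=-0.00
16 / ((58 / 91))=728 / 29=25.10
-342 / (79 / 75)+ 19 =-24149 / 79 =-305.68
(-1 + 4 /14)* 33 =-165 /7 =-23.57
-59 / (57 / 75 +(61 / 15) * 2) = -4425 / 667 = -6.63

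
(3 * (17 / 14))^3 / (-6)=-44217 / 5488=-8.06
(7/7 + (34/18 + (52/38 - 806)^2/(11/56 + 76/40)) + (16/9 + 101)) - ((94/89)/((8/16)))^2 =308927.36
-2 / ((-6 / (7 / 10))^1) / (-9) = -7 / 270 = -0.03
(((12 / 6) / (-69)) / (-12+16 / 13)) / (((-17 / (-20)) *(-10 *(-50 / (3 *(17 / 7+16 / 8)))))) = 403 / 4789750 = 0.00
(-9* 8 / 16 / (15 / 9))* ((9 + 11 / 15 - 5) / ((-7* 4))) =639 / 1400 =0.46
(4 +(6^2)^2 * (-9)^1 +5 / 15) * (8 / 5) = -279832 / 15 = -18655.47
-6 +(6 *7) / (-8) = -45 / 4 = -11.25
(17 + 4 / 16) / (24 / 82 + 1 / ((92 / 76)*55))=56.06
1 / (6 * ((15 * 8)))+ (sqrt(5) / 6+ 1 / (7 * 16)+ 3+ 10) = sqrt(5) / 6+ 16393 / 1260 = 13.38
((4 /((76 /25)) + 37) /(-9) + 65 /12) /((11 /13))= 10309 /7524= 1.37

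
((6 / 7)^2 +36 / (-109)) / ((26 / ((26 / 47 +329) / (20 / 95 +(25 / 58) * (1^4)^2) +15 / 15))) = 18470275560 / 2307189157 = 8.01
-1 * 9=-9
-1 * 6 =-6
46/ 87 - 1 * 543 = -47195/ 87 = -542.47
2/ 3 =0.67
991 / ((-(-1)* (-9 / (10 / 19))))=-9910 / 171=-57.95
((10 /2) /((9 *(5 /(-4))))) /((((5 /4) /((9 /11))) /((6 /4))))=-24 /55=-0.44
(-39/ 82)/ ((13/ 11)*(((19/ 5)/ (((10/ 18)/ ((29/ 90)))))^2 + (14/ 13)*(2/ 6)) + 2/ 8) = -1828125/ 24657892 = -0.07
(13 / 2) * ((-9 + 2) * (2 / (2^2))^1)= -91 / 4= -22.75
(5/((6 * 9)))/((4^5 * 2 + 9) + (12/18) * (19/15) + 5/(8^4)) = 51200/1137906339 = 0.00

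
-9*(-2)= 18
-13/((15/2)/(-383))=9958/15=663.87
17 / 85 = 1 / 5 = 0.20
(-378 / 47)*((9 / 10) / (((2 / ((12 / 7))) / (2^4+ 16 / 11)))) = -279936 / 2585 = -108.29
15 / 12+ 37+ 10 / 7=1111 / 28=39.68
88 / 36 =22 / 9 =2.44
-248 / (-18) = 124 / 9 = 13.78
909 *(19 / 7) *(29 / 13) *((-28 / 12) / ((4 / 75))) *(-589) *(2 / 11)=7375148775 / 286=25787233.48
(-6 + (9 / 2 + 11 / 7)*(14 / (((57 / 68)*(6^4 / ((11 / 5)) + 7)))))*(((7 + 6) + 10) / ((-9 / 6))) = 89.39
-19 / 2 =-9.50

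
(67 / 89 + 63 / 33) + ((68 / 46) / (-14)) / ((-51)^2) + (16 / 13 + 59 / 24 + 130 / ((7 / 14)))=668017142575 / 2508033528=266.35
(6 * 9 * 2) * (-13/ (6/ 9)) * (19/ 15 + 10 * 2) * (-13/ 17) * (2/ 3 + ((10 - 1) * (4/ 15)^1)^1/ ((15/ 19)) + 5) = 633669894/ 2125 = 298197.60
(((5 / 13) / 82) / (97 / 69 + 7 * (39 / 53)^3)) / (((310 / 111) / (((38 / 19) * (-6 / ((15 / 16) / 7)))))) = -63853940808 / 1780028820895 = -0.04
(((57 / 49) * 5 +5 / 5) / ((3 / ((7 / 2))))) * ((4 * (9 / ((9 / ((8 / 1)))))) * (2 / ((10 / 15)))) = 5344 / 7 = 763.43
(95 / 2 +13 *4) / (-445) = -199 / 890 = -0.22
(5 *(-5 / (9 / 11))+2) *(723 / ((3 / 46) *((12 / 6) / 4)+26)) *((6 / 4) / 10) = -118.96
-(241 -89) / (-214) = 76 / 107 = 0.71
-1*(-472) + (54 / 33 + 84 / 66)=474.91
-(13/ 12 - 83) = 983/ 12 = 81.92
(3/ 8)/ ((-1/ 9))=-27/ 8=-3.38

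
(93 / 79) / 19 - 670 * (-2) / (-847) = -1932569 / 1271347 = -1.52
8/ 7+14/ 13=202/ 91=2.22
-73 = -73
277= 277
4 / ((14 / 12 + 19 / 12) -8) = -16 / 21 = -0.76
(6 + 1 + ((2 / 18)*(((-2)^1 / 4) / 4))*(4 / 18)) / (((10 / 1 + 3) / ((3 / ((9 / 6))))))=1.08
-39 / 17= -2.29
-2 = -2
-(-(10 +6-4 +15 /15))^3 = 2197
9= 9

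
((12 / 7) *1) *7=12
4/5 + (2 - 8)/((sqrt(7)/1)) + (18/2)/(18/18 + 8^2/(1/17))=489/605 - 6 * sqrt(7)/7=-1.46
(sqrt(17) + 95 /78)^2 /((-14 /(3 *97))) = -10907941 /28392- 9215 *sqrt(17) /182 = -592.95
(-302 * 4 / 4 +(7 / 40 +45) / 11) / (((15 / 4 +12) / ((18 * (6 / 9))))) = -87382 / 385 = -226.97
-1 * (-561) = 561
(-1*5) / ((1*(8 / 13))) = -65 / 8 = -8.12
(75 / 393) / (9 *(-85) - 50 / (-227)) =-0.00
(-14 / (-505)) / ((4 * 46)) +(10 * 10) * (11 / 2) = 25553007 / 46460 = 550.00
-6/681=-2/227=-0.01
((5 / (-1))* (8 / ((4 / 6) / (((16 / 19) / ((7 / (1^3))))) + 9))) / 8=-120 / 349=-0.34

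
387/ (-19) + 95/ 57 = -1066/ 57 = -18.70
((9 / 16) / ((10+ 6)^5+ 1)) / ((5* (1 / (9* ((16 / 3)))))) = 27 / 5242885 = 0.00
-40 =-40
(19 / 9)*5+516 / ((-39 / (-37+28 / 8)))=53093 / 117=453.79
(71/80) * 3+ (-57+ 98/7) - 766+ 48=-60667/80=-758.34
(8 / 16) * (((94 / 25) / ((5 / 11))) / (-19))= -517 / 2375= -0.22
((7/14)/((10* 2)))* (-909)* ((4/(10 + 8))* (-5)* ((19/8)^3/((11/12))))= 2078277/5632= 369.01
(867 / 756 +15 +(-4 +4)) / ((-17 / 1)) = -4069 / 4284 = -0.95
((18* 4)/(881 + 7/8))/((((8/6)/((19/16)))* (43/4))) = 2052/303365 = 0.01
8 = 8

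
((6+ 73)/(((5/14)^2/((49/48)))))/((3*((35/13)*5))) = 352261/22500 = 15.66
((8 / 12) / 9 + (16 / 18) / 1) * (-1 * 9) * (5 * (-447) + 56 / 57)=3310814 / 171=19361.49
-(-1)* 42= 42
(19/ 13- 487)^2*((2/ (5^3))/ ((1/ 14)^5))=42855261990912/ 21125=2028651455.19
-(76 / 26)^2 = -1444 / 169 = -8.54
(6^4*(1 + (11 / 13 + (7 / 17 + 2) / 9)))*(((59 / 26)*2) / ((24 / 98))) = 145879860 / 2873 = 50776.14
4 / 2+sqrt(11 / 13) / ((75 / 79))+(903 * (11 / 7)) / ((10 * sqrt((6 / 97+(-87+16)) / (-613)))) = 79 * sqrt(143) / 975+2+1419 * sqrt(409151141) / 68810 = 420.10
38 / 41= 0.93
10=10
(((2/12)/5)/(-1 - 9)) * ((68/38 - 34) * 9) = 459/475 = 0.97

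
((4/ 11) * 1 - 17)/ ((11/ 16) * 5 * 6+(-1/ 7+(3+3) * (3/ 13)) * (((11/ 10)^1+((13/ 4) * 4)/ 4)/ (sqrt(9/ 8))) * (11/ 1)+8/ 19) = 18421785072600/ 141810880632773 - 3152071846560 * sqrt(2)/ 12891898239343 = -0.22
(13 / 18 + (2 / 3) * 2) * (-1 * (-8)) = 148 / 9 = 16.44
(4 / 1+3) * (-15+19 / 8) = -707 / 8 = -88.38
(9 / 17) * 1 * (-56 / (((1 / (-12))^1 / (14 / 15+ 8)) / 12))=3241728 / 85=38137.98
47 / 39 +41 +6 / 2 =1763 / 39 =45.21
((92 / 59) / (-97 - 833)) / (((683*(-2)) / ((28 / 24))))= 161 / 112428630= 0.00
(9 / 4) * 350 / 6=131.25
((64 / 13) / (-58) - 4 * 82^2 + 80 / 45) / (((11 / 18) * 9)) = -182504768 / 37323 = -4889.87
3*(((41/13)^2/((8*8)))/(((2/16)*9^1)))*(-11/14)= -18491/56784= -0.33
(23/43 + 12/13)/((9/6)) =1630/1677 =0.97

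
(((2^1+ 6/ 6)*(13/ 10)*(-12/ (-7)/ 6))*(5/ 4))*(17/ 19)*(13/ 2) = 8619/ 1064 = 8.10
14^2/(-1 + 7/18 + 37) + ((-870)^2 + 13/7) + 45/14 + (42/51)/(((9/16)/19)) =1061991968761/1403010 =756938.27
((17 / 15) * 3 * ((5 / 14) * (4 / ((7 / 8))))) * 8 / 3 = 14.80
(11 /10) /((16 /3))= 33 /160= 0.21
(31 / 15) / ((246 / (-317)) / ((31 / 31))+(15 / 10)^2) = 39308 / 28035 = 1.40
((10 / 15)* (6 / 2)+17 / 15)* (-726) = -11374 / 5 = -2274.80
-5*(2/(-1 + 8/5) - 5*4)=250/3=83.33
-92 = -92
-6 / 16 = -3 / 8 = -0.38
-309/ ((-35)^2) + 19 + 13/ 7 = 25241/ 1225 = 20.60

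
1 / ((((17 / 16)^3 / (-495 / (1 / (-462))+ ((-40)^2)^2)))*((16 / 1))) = 713904640 / 4913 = 145309.31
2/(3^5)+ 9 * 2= 4376/243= 18.01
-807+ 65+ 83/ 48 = -35533/ 48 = -740.27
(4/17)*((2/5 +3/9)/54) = 22/6885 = 0.00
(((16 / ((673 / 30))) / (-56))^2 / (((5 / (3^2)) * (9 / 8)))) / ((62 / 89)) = 256320 / 687999151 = 0.00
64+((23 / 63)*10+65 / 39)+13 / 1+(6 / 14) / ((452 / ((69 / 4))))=9378151 / 113904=82.33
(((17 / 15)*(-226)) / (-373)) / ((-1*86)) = -1921 / 240585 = -0.01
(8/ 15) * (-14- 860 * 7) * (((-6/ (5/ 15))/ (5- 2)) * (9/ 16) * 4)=217224/ 5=43444.80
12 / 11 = 1.09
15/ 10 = 3/ 2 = 1.50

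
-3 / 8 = -0.38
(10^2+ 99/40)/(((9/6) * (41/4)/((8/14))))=16396/4305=3.81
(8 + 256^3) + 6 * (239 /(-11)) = 184548030 /11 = 16777093.64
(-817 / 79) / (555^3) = -0.00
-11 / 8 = -1.38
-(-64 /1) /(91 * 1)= 64 /91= 0.70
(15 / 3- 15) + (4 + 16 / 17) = -86 / 17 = -5.06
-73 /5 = -14.60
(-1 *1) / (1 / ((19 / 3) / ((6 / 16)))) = -152 / 9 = -16.89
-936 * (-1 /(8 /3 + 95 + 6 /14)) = 4914 /515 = 9.54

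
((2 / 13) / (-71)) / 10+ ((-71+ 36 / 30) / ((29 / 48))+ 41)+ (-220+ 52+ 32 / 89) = -576916682 / 2382263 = -242.17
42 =42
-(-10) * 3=30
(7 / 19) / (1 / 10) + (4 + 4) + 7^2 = 1153 / 19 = 60.68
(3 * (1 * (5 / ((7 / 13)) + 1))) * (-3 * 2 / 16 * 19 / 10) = -1539 / 70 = -21.99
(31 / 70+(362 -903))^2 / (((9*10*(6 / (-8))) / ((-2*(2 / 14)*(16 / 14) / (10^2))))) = 318175538 / 22509375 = 14.14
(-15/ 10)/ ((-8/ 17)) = 51/ 16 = 3.19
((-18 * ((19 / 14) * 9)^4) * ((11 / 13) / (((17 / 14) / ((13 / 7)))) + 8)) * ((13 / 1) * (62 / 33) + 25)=-47215947428901 / 256564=-184031849.48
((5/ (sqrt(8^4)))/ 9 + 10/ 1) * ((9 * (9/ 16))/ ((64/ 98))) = 2542365/ 32768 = 77.59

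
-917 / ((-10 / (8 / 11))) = 3668 / 55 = 66.69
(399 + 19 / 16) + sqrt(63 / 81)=sqrt(7) / 3 + 6403 / 16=401.07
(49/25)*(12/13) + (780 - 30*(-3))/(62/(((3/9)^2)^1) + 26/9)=2756487/820300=3.36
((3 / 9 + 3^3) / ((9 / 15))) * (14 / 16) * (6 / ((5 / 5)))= 1435 / 6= 239.17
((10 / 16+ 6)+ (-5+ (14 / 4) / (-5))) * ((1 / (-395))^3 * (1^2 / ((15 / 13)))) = -481 / 36977925000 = -0.00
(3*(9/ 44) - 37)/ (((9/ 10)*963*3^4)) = -8005/ 15444594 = -0.00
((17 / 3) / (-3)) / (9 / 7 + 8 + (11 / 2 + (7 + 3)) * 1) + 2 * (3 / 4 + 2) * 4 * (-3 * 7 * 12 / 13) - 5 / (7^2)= -848736289 / 1989351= -426.64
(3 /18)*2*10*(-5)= -50 /3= -16.67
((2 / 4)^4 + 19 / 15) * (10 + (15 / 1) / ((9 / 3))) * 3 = 957 / 16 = 59.81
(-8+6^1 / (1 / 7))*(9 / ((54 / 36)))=204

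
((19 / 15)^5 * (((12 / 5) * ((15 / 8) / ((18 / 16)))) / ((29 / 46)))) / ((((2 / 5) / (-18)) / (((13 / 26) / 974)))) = -113900554 / 238325625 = -0.48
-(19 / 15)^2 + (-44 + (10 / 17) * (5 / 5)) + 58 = 49663 / 3825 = 12.98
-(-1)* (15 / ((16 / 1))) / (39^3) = 5 / 316368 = 0.00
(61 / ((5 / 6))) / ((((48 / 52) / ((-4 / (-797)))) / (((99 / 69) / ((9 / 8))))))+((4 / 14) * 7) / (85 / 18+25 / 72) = 18107456 / 20072445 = 0.90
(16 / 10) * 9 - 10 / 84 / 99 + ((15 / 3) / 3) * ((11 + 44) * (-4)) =-7323649 / 20790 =-352.27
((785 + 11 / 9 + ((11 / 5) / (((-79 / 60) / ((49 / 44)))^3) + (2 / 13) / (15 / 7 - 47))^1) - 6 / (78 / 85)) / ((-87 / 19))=-16206164200296803 / 95339179707057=-169.98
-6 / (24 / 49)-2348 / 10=-4941 / 20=-247.05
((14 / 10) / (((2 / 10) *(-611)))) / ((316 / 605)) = -4235 / 193076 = -0.02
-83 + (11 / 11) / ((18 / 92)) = -701 / 9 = -77.89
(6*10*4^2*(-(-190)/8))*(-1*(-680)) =15504000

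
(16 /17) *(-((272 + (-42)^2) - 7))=-32464 /17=-1909.65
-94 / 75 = -1.25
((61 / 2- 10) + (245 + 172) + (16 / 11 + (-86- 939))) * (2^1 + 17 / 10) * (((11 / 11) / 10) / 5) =-477041 / 11000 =-43.37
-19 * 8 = -152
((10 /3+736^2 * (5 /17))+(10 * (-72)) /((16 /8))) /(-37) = -8107250 /1887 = -4296.37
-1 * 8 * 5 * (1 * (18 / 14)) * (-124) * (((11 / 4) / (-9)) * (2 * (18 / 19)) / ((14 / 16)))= -3928320 / 931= -4219.46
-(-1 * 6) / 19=6 / 19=0.32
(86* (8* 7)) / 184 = 602 / 23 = 26.17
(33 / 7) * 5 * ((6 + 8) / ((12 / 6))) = 165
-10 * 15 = -150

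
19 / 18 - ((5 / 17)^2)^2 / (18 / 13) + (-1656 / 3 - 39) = -147819604 / 250563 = -589.95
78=78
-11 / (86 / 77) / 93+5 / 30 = 81 / 1333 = 0.06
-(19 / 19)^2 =-1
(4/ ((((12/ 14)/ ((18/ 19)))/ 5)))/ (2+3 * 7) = 420/ 437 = 0.96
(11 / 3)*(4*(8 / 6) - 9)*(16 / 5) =-1936 / 45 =-43.02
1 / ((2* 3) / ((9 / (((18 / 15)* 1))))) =5 / 4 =1.25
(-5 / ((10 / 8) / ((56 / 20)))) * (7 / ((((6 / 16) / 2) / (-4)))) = 25088 / 15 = 1672.53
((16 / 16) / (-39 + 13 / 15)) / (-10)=3 / 1144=0.00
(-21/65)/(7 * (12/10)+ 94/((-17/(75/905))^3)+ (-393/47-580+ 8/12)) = 86262272715213/154673093933683637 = 0.00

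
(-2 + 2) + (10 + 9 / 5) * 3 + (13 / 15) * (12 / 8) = 36.70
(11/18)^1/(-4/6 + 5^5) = 11/56238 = 0.00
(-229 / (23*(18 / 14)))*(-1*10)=16030 / 207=77.44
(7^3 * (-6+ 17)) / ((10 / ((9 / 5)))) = 33957 / 50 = 679.14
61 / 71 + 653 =46424 / 71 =653.86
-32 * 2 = -64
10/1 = 10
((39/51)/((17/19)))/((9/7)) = 1729/2601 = 0.66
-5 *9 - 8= -53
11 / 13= 0.85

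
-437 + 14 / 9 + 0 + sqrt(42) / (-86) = -3919 / 9 - sqrt(42) / 86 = -435.52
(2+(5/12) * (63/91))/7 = 17/52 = 0.33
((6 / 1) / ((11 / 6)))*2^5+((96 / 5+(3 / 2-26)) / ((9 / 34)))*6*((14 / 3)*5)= -267140 / 99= -2698.38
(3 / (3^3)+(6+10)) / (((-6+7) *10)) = 29 / 18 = 1.61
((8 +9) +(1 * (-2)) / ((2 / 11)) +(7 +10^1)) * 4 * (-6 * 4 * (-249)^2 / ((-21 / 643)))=4191692749.71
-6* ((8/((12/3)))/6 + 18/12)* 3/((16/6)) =-99/8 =-12.38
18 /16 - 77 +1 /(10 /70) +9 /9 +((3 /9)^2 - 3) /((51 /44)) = -258389 /3672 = -70.37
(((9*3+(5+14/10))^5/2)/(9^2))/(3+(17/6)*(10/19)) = 2467947726533/43200000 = 57128.42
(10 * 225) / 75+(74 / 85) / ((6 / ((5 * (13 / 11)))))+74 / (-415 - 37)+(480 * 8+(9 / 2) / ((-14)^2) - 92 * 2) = 91615114957 / 24850056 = 3686.72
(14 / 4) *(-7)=-49 / 2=-24.50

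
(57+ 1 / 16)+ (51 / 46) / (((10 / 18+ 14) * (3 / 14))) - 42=15.42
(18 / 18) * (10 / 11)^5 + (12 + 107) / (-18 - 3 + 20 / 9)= -155585621 / 27217619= -5.72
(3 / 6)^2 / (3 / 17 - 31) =-17 / 2096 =-0.01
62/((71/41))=2542/71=35.80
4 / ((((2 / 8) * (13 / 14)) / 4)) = 896 / 13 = 68.92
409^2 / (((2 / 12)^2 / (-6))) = -36132696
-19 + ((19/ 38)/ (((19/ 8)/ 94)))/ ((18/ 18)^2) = 15/ 19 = 0.79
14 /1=14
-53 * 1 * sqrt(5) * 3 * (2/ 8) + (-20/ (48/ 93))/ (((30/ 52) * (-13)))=31/ 6 -159 * sqrt(5)/ 4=-83.72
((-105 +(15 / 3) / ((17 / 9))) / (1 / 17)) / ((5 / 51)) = -17748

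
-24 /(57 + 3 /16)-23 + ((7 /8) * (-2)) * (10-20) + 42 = 22009 /610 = 36.08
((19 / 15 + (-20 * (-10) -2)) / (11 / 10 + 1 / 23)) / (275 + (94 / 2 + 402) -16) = 68747 / 279306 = 0.25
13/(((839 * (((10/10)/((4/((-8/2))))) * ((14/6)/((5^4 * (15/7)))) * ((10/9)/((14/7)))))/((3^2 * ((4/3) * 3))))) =-23692500/41111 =-576.31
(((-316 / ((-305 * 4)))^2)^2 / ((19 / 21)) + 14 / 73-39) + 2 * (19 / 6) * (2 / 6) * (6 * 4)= 427176214211894 / 36007840250625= 11.86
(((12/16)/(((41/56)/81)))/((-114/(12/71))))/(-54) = 126/55309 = 0.00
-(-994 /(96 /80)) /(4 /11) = 27335 /12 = 2277.92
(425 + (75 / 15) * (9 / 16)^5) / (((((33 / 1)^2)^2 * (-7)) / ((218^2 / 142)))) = -5298213674645 / 309016782176256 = -0.02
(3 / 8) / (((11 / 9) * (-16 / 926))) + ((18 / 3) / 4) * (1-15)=-27285 / 704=-38.76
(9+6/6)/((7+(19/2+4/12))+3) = 60/119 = 0.50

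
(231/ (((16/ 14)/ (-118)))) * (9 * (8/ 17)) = -1717254/ 17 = -101014.94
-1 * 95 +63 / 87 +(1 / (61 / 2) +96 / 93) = -5111588 / 54839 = -93.21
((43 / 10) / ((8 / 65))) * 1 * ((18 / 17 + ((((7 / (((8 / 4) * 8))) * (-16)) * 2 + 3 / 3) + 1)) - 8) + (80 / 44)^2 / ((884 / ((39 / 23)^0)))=-141567627 / 213928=-661.75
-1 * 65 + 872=807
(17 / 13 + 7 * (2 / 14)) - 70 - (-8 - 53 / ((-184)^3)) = -4834095793 / 80983552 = -59.69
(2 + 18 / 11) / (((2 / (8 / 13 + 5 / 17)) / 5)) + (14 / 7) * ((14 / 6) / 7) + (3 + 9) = 152678 / 7293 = 20.93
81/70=1.16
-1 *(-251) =251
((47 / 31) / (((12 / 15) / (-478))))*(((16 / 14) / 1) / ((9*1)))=-224660 / 1953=-115.03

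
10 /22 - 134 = -1469 /11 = -133.55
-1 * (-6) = 6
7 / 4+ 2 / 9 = 1.97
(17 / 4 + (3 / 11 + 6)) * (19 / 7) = 8797 / 308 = 28.56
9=9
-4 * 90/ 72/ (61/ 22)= -110/ 61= -1.80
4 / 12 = 1 / 3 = 0.33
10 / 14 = 5 / 7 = 0.71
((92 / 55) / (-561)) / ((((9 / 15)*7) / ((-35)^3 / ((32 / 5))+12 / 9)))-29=-75406405 / 3110184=-24.24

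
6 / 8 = 3 / 4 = 0.75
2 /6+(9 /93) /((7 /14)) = 49 /93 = 0.53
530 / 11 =48.18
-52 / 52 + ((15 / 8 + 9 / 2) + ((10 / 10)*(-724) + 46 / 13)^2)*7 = 4912488517 / 1352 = 3633497.42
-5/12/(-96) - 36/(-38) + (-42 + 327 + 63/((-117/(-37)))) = 87034835/284544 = 305.87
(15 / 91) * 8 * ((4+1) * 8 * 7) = 4800 / 13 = 369.23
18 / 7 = 2.57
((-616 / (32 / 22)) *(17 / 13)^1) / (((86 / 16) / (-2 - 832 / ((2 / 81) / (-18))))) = -34933471496 / 559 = -62492793.37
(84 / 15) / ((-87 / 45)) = -84 / 29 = -2.90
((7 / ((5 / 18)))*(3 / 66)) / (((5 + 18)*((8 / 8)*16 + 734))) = 21 / 316250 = 0.00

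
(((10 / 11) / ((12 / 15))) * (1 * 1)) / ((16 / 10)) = 125 / 176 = 0.71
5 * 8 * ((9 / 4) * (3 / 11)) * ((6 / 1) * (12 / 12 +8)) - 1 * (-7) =14657 / 11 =1332.45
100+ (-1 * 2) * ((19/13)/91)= 118262/1183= 99.97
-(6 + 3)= -9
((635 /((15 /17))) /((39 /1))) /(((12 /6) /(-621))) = -148971 /26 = -5729.65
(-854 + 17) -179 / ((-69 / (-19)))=-61154 / 69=-886.29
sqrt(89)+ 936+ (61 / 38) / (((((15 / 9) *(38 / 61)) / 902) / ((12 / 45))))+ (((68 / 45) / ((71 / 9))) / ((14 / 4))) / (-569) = sqrt(89)+ 3338015365926 / 2552206825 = 1317.33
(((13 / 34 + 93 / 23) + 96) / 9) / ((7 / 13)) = 145847 / 7038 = 20.72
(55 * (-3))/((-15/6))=66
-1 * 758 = -758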